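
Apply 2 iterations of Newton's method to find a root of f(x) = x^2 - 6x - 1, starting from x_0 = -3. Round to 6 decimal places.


Newton's method: x_(n+1) = x_n - f(x_n)/f'(x_n)
f(x) = x^2 - 6x - 1
f'(x) = 2x - 6

Iteration 1:
  f(-3.000000) = 26.000000
  f'(-3.000000) = -12.000000
  x_1 = -3.000000 - (26.000000)/(-12.000000) = -0.833333

Iteration 2:
  f(-0.833333) = 4.694444
  f'(-0.833333) = -7.666667
  x_2 = -0.833333 - (4.694444)/(-7.666667) = -0.221014

x_2 = -0.221014


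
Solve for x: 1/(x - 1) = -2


Multiply both sides by (x - 1): 1 = -2(x - 1)
Distribute: 1 = -2x + 2
-2x = 1 - 2 = -1
x = 1/2

x = 1/2


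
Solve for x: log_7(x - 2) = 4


Convert to exponential form: x - 2 = 7^4 = 2401
x = 2401 + 2 = 2403
Check: log_7(2403 - 2) = log_7(2401) = log_7(2401) = 4 ✓

x = 2403


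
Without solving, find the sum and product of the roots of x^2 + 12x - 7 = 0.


By Vieta's formulas for ax^2 + bx + c = 0:
  Sum of roots = -b/a
  Product of roots = c/a

Here a = 1, b = 12, c = -7
Sum = -(12)/1 = -12
Product = -7/1 = -7

Sum = -12, Product = -7


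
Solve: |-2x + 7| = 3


An absolute value equation |expr| = 3 gives two cases:
Case 1: -2x + 7 = 3
  -2x = -4, so x = 2
Case 2: -2x + 7 = -3
  -2x = -10, so x = 5

x = 2, x = 5


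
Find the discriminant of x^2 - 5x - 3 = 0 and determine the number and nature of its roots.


For ax^2 + bx + c = 0, discriminant D = b^2 - 4ac
Here a = 1, b = -5, c = -3
D = (-5)^2 - 4(1)(-3) = 25 + 12 = 37

D = 37 > 0 but not a perfect square
The equation has 2 distinct real irrational roots.

Discriminant = 37, 2 distinct real irrational roots


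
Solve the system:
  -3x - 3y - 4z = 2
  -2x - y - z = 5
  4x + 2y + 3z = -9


Using Cramer's rule. Expand each determinant along the first row.
D  = (-3)*[(-1)*3 - (-1)*2] - (-3)*[(-2)*3 - (-1)*4] + (-4)*[(-2)*2 - (-1)*4]
  = (-3)*(-1) - (-3)*(-2) + (-4)*(0) = -3
Dx = 2*[(-1)*3 - (-1)*2] - (-3)*[5*3 - (-1)*(-9)] + (-4)*[5*2 - (-1)*(-9)]
  = 2*(-1) - (-3)*(6) + (-4)*(1) = 12
Dy = (-3)*[5*3 - (-1)*(-9)] - 2*[(-2)*3 - (-1)*4] + (-4)*[(-2)*(-9) - 5*4]
  = (-3)*(6) - 2*(-2) + (-4)*(-2) = -6
Dz = (-3)*[(-1)*(-9) - 5*2] - (-3)*[(-2)*(-9) - 5*4] + 2*[(-2)*2 - (-1)*4]
  = (-3)*(-1) - (-3)*(-2) + 2*(0) = -3
x = Dx/D = 12/-3 = -4, y = Dy/D = -6/-3 = 2, z = Dz/D = -3/-3 = 1
Check eq1: (-3)(-4) + (-3)(2) + (-4)(1) = 2 = 2 ✓
Check eq2: (-2)(-4) + (-1)(2) + (-1)(1) = 5 = 5 ✓
Check eq3: (4)(-4) + (2)(2) + (3)(1) = -9 = -9 ✓

x = -4, y = 2, z = 1


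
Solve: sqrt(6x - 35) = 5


Square both sides: 6x - 35 = 5^2 = 25
6x = 25 + 35 = 60
x = 10
Check: sqrt(6*10 - 35) = sqrt(25) = 5 ✓

x = 10


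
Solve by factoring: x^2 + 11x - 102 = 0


We need two numbers that multiply to -102 and add to 11.
Those numbers are -6 and 17 (since (-6) * 17 = -102 and (-6) + 17 = 11).
So x^2 + 11x - 102 = (x - 6)(x + 17) = 0
Setting each factor to zero: x = 6 or x = -17

x = -17, x = 6


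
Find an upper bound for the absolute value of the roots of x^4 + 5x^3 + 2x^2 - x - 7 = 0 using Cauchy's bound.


Cauchy's bound: all roots r satisfy |r| <= 1 + max(|a_i/a_n|) for i = 0,...,n-1
where a_n is the leading coefficient.

Coefficients: [1, 5, 2, -1, -7]
Leading coefficient a_n = 1
Ratios |a_i/a_n|: 5, 2, 1, 7
Maximum ratio: 7
Cauchy's bound: |r| <= 1 + 7 = 8

Upper bound = 8


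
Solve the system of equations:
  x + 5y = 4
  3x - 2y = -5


Using Cramer's rule:
Determinant D = (1)(-2) - (3)(5) = -2 - 15 = -17
Dx = (4)(-2) - (-5)(5) = -8 + 25 = 17
Dy = (1)(-5) - (3)(4) = -5 - 12 = -17
x = Dx/D = 17/-17 = -1
y = Dy/D = -17/-17 = 1

x = -1, y = 1


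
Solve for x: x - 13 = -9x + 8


Starting with: x - 13 = -9x + 8
Move all x terms to left: (1 + 9)x = 8 + 13
Simplify: 10x = 21
Divide both sides by 10: x = 21/10

x = 21/10


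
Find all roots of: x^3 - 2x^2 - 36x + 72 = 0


Let p(x) = x^3 - 2x^2 - 36x + 72. By the rational root theorem (leading coefficient 1), any rational root is an integer divisor of 72: try ±1, ±2, ... in turn.
Test x = 1: value = 35 ≠ 0.
Test x = -1: value = 105 ≠ 0.
Test x = 2: value = 0 ✓, so (x - 2) is a factor.
Synthetic division by (x - 2): bring down 1; 1(2) - 2 = 0; 0(2) - 36 = -36; (-36)(2) + 72 = 0 → quotient x^2 - 36, remainder 0.
Solve the quadratic x^2 - 36 = 0: discriminant = 0^2 - 4(1)(-36) = 0 + 144 = 144.
sqrt(144) = 12, so x = (0 ± 12)/2: x = 6 or x = -6.
Collecting all roots found:

x = -6, x = 2, x = 6


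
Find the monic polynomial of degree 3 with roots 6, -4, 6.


A monic polynomial with roots 6, -4, 6 is:
p(x) = (x - 6)(x + 4)(x - 6)
After multiplying by (x - 6): x - 6
After multiplying by (x + 4): x^2 - 2x - 24
After multiplying by (x - 6): x^3 - 8x^2 - 12x + 144

x^3 - 8x^2 - 12x + 144


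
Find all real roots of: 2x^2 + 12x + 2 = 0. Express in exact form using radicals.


Using the quadratic formula: x = (-b ± sqrt(b^2 - 4ac)) / (2a)
Here a = 2, b = 12, c = 2
Discriminant = b^2 - 4ac = 12^2 - 4(2)(2) = 144 - 16 = 128
Since discriminant = 128 > 0, there are two real roots.
x = (-12 ± 8*sqrt(2)) / 4
Simplifying: x = -3 ± 2*sqrt(2)
Numerically: x ≈ -0.1716 or x ≈ -5.8284

x = -3 + 2*sqrt(2) or x = -3 - 2*sqrt(2)


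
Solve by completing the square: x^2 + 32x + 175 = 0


Start: x^2 + 32x + 175 = 0
Move constant: x^2 + 32x = -175
Half of 32 is 16, squared is 256
Add 256 to both sides: x^2 + 32x + 256 = 81
(x + 16)^2 = 81
x + 16 = ±9
x = -16 + 9 = -7 or x = -16 - 9 = -25

x = -25, x = -7


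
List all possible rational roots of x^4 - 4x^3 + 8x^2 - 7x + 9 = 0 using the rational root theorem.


Rational root theorem: possible roots are ±p/q where:
  p divides the constant term (9): p ∈ {1, 3, 9}
  q divides the leading coefficient (1): q ∈ {1}

All possible rational roots: -9, -3, -1, 1, 3, 9

-9, -3, -1, 1, 3, 9


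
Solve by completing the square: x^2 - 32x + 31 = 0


Start: x^2 - 32x + 31 = 0
Move constant: x^2 - 32x = -31
Half of -32 is -16, squared is 256
Add 256 to both sides: x^2 - 32x + 256 = 225
(x - 16)^2 = 225
x - 16 = ±15
x = 16 + 15 = 31 or x = 16 - 15 = 1

x = 1, x = 31


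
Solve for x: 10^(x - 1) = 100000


Express both sides with the same base.
100000 = 10^5
Since the bases match, equate exponents: x - 1 = 5
So x = 5 - (-1) = 6

x = 6


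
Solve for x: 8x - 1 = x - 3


Starting with: 8x - 1 = x - 3
Move all x terms to left: (8 - 1)x = -3 + 1
Simplify: 7x = -2
Divide both sides by 7: x = -2/7

x = -2/7


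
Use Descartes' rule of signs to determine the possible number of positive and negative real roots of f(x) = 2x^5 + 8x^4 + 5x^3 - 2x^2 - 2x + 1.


Descartes' rule of signs:

For positive roots, count sign changes in f(x) = 2x^5 + 8x^4 + 5x^3 - 2x^2 - 2x + 1:
Signs of coefficients: +, +, +, -, -, +
Number of sign changes: 2
Possible positive real roots: 2, 0

For negative roots, examine f(-x) = -2x^5 + 8x^4 - 5x^3 - 2x^2 + 2x + 1:
Signs of coefficients: -, +, -, -, +, +
Number of sign changes: 3
Possible negative real roots: 3, 1

Positive roots: 2 or 0; Negative roots: 3 or 1


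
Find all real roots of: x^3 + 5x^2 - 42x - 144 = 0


Let p(x) = x^3 + 5x^2 - 42x - 144. By the rational root theorem (leading coefficient 1), any rational root is an integer divisor of 144: try ±1, ±2, ... in turn.
Test x = 1: value = -180 ≠ 0.
Test x = -1: value = -98 ≠ 0.
Test x = 2: value = -200 ≠ 0.
Test x = -2: value = -48 ≠ 0.
Test x = 3: value = -198 ≠ 0.
Test x = -3: value = 0 ✓, so (x + 3) is a factor.
Synthetic division by (x + 3): bring down 1; 1(-3) + 5 = 2; 2(-3) - 42 = -48; (-48)(-3) - 144 = 0 → quotient x^2 + 2x - 48, remainder 0.
Solve the quadratic x^2 + 2x - 48 = 0: discriminant = 2^2 - 4(1)(-48) = 4 + 192 = 196.
sqrt(196) = 14, so x = (-2 ± 14)/2: x = 6 or x = -8.

x = -8, x = -3, x = 6


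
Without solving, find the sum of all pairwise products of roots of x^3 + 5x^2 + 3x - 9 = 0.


By Vieta's formulas for x^3 + bx^2 + cx + d = 0:
  r1 + r2 + r3 = -b/a = -5
  r1*r2 + r1*r3 + r2*r3 = c/a = 3
  r1*r2*r3 = -d/a = 9


Sum of pairwise products = 3


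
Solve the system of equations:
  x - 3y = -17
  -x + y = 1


Using Cramer's rule:
Determinant D = (1)(1) - (-1)(-3) = 1 - 3 = -2
Dx = (-17)(1) - (1)(-3) = -17 + 3 = -14
Dy = (1)(1) - (-1)(-17) = 1 - 17 = -16
x = Dx/D = -14/-2 = 7
y = Dy/D = -16/-2 = 8

x = 7, y = 8


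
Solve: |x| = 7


An absolute value equation |expr| = 7 gives two cases:
Case 1: x = 7
  x = 7, so x = 7
Case 2: x = -7
  x = -7, so x = -7

x = -7, x = 7


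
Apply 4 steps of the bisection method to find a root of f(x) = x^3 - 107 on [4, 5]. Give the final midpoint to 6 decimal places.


f(x) = x^3 - 107
f(4) = -43 < 0
f(5) = 18 > 0

Step 1: midpoint = (4.000000 + 5.000000)/2 = 4.500000
  f(4.500000) = -15.875000
  f(mid) < 0, so root is in [4.500000, 5.000000]

Step 2: midpoint = (4.500000 + 5.000000)/2 = 4.750000
  f(4.750000) = 0.171875
  f(mid) > 0, so root is in [4.500000, 4.750000]

Step 3: midpoint = (4.500000 + 4.750000)/2 = 4.625000
  f(4.625000) = -8.068359
  f(mid) < 0, so root is in [4.625000, 4.750000]

Step 4: midpoint = (4.625000 + 4.750000)/2 = 4.687500
  f(4.687500) = -4.003174
  f(mid) < 0, so root is in [4.687500, 4.750000]

midpoint = 4.687500


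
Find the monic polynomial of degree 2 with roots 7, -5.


A monic polynomial with roots 7, -5 is:
p(x) = (x - 7)(x + 5)
After multiplying by (x - 7): x - 7
After multiplying by (x + 5): x^2 - 2x - 35

x^2 - 2x - 35


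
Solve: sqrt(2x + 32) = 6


Square both sides: 2x + 32 = 6^2 = 36
2x = 36 - 32 = 4
x = 2
Check: sqrt(2*2 + 32) = sqrt(36) = 6 ✓

x = 2


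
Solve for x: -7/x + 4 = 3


Subtract 4 from both sides: -7/x = -1
Multiply both sides by x: -7 = -1 * x
Divide by -1: x = 7

x = 7


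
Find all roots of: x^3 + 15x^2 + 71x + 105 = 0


Let p(x) = x^3 + 15x^2 + 71x + 105. By the rational root theorem (leading coefficient 1), any rational root is an integer divisor of 105: try ±1, ±2, ... in turn.
Test x = 1: value = 192 ≠ 0.
Test x = -1: value = 48 ≠ 0.
Test x = 3: value = 480 ≠ 0.
Test x = -3: value = 0 ✓, so (x + 3) is a factor.
Synthetic division by (x + 3): bring down 1; 1(-3) + 15 = 12; 12(-3) + 71 = 35; 35(-3) + 105 = 0 → quotient x^2 + 12x + 35, remainder 0.
Solve the quadratic x^2 + 12x + 35 = 0: discriminant = 12^2 - 4(1)(35) = 144 - 140 = 4.
sqrt(4) = 2, so x = (-12 ± 2)/2: x = -5 or x = -7.
Collecting all roots found:

x = -7, x = -5, x = -3


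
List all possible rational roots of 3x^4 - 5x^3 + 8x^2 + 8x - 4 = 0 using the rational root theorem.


Rational root theorem: possible roots are ±p/q where:
  p divides the constant term (-4): p ∈ {1, 2, 4}
  q divides the leading coefficient (3): q ∈ {1, 3}

All possible rational roots: -4, -2, -4/3, -1, -2/3, -1/3, 1/3, 2/3, 1, 4/3, 2, 4

-4, -2, -4/3, -1, -2/3, -1/3, 1/3, 2/3, 1, 4/3, 2, 4


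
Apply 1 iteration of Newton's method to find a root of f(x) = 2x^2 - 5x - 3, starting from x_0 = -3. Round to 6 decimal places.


Newton's method: x_(n+1) = x_n - f(x_n)/f'(x_n)
f(x) = 2x^2 - 5x - 3
f'(x) = 4x - 5

Iteration 1:
  f(-3.000000) = 30.000000
  f'(-3.000000) = -17.000000
  x_1 = -3.000000 - (30.000000)/(-17.000000) = -1.235294

x_1 = -1.235294


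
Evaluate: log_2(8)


We need the exponent such that 2^? = 8
2^3 = 8
Therefore log_2(8) = 3

3


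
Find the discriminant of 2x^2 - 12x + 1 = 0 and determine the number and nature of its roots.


For ax^2 + bx + c = 0, discriminant D = b^2 - 4ac
Here a = 2, b = -12, c = 1
D = (-12)^2 - 4(2)(1) = 144 - 8 = 136

D = 136 > 0 but not a perfect square
The equation has 2 distinct real irrational roots.

Discriminant = 136, 2 distinct real irrational roots


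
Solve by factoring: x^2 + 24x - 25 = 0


We need two numbers that multiply to -25 and add to 24.
Those numbers are -1 and 25 (since (-1) * 25 = -25 and (-1) + 25 = 24).
So x^2 + 24x - 25 = (x - 1)(x + 25) = 0
Setting each factor to zero: x = 1 or x = -25

x = -25, x = 1


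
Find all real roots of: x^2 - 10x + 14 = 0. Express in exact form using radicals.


Using the quadratic formula: x = (-b ± sqrt(b^2 - 4ac)) / (2a)
Here a = 1, b = -10, c = 14
Discriminant = b^2 - 4ac = (-10)^2 - 4(1)(14) = 100 - 56 = 44
Since discriminant = 44 > 0, there are two real roots.
x = (10 ± 2*sqrt(11)) / 2
Simplifying: x = 5 ± sqrt(11)
Numerically: x ≈ 8.3166 or x ≈ 1.6834

x = 5 + sqrt(11) or x = 5 - sqrt(11)


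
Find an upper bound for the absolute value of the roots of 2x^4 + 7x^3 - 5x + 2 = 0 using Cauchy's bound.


Cauchy's bound: all roots r satisfy |r| <= 1 + max(|a_i/a_n|) for i = 0,...,n-1
where a_n is the leading coefficient.

Coefficients: [2, 7, 0, -5, 2]
Leading coefficient a_n = 2
Ratios |a_i/a_n|: 7/2, 0, 5/2, 1
Maximum ratio: 7/2
Cauchy's bound: |r| <= 1 + 7/2 = 9/2

Upper bound = 9/2


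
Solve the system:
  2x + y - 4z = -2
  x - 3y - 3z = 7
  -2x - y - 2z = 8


Using Cramer's rule. Expand each determinant along the first row.
D  = 2*[(-3)*(-2) - (-3)*(-1)] - 1*[1*(-2) - (-3)*(-2)] + (-4)*[1*(-1) - (-3)*(-2)]
  = 2*(3) - 1*(-8) + (-4)*(-7) = 42
Dx = (-2)*[(-3)*(-2) - (-3)*(-1)] - 1*[7*(-2) - (-3)*8] + (-4)*[7*(-1) - (-3)*8]
  = (-2)*(3) - 1*(10) + (-4)*(17) = -84
Dy = 2*[7*(-2) - (-3)*8] - (-2)*[1*(-2) - (-3)*(-2)] + (-4)*[1*8 - 7*(-2)]
  = 2*(10) - (-2)*(-8) + (-4)*(22) = -84
Dz = 2*[(-3)*8 - 7*(-1)] - 1*[1*8 - 7*(-2)] + (-2)*[1*(-1) - (-3)*(-2)]
  = 2*(-17) - 1*(22) + (-2)*(-7) = -42
x = Dx/D = -84/42 = -2, y = Dy/D = -84/42 = -2, z = Dz/D = -42/42 = -1
Check eq1: (2)(-2) + (1)(-2) + (-4)(-1) = -2 = -2 ✓
Check eq2: (1)(-2) + (-3)(-2) + (-3)(-1) = 7 = 7 ✓
Check eq3: (-2)(-2) + (-1)(-2) + (-2)(-1) = 8 = 8 ✓

x = -2, y = -2, z = -1


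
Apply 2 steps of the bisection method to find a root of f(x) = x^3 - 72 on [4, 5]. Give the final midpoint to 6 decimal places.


f(x) = x^3 - 72
f(4) = -8 < 0
f(5) = 53 > 0

Step 1: midpoint = (4.000000 + 5.000000)/2 = 4.500000
  f(4.500000) = 19.125000
  f(mid) > 0, so root is in [4.000000, 4.500000]

Step 2: midpoint = (4.000000 + 4.500000)/2 = 4.250000
  f(4.250000) = 4.765625
  f(mid) > 0, so root is in [4.000000, 4.250000]

midpoint = 4.250000


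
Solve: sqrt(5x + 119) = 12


Square both sides: 5x + 119 = 12^2 = 144
5x = 144 - 119 = 25
x = 5
Check: sqrt(5*5 + 119) = sqrt(144) = 12 ✓

x = 5


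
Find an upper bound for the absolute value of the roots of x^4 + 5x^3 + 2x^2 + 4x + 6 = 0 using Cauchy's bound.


Cauchy's bound: all roots r satisfy |r| <= 1 + max(|a_i/a_n|) for i = 0,...,n-1
where a_n is the leading coefficient.

Coefficients: [1, 5, 2, 4, 6]
Leading coefficient a_n = 1
Ratios |a_i/a_n|: 5, 2, 4, 6
Maximum ratio: 6
Cauchy's bound: |r| <= 1 + 6 = 7

Upper bound = 7


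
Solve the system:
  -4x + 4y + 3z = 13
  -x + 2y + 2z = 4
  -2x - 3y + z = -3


Using Cramer's rule. Expand each determinant along the first row.
D  = (-4)*[2*1 - 2*(-3)] - 4*[(-1)*1 - 2*(-2)] + 3*[(-1)*(-3) - 2*(-2)]
  = (-4)*(8) - 4*(3) + 3*(7) = -23
Dx = 13*[2*1 - 2*(-3)] - 4*[4*1 - 2*(-3)] + 3*[4*(-3) - 2*(-3)]
  = 13*(8) - 4*(10) + 3*(-6) = 46
Dy = (-4)*[4*1 - 2*(-3)] - 13*[(-1)*1 - 2*(-2)] + 3*[(-1)*(-3) - 4*(-2)]
  = (-4)*(10) - 13*(3) + 3*(11) = -46
Dz = (-4)*[2*(-3) - 4*(-3)] - 4*[(-1)*(-3) - 4*(-2)] + 13*[(-1)*(-3) - 2*(-2)]
  = (-4)*(6) - 4*(11) + 13*(7) = 23
x = Dx/D = 46/-23 = -2, y = Dy/D = -46/-23 = 2, z = Dz/D = 23/-23 = -1
Check eq1: (-4)(-2) + (4)(2) + (3)(-1) = 13 = 13 ✓
Check eq2: (-1)(-2) + (2)(2) + (2)(-1) = 4 = 4 ✓
Check eq3: (-2)(-2) + (-3)(2) + (1)(-1) = -3 = -3 ✓

x = -2, y = 2, z = -1


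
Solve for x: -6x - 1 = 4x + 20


Starting with: -6x - 1 = 4x + 20
Move all x terms to left: (-6 - 4)x = 20 + 1
Simplify: -10x = 21
Divide both sides by -10: x = -21/10

x = -21/10


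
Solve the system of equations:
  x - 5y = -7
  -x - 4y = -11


Using Cramer's rule:
Determinant D = (1)(-4) - (-1)(-5) = -4 - 5 = -9
Dx = (-7)(-4) - (-11)(-5) = 28 - 55 = -27
Dy = (1)(-11) - (-1)(-7) = -11 - 7 = -18
x = Dx/D = -27/-9 = 3
y = Dy/D = -18/-9 = 2

x = 3, y = 2


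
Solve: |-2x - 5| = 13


An absolute value equation |expr| = 13 gives two cases:
Case 1: -2x - 5 = 13
  -2x = 18, so x = -9
Case 2: -2x - 5 = -13
  -2x = -8, so x = 4

x = -9, x = 4


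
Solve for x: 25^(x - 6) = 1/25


Express both sides with the same base.
1/25 = 25^(-1)
Since the bases match, equate exponents: x - 6 = -1
So x = -1 - (-6) = 5

x = 5


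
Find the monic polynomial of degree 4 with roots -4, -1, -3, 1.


A monic polynomial with roots -4, -1, -3, 1 is:
p(x) = (x + 4)(x + 1)(x + 3)(x - 1)
After multiplying by (x + 4): x + 4
After multiplying by (x + 1): x^2 + 5x + 4
After multiplying by (x + 3): x^3 + 8x^2 + 19x + 12
After multiplying by (x - 1): x^4 + 7x^3 + 11x^2 - 7x - 12

x^4 + 7x^3 + 11x^2 - 7x - 12


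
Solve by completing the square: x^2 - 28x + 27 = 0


Start: x^2 - 28x + 27 = 0
Move constant: x^2 - 28x = -27
Half of -28 is -14, squared is 196
Add 196 to both sides: x^2 - 28x + 196 = 169
(x - 14)^2 = 169
x - 14 = ±13
x = 14 + 13 = 27 or x = 14 - 13 = 1

x = 1, x = 27


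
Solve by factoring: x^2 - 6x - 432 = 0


We need two numbers that multiply to -432 and add to -6.
Those numbers are 18 and -24 (since 18 * (-24) = -432 and 18 + (-24) = -6).
So x^2 - 6x - 432 = (x + 18)(x - 24) = 0
Setting each factor to zero: x = -18 or x = 24

x = -18, x = 24


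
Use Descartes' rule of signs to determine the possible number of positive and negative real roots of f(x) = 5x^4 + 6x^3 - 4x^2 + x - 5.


Descartes' rule of signs:

For positive roots, count sign changes in f(x) = 5x^4 + 6x^3 - 4x^2 + x - 5:
Signs of coefficients: +, +, -, +, -
Number of sign changes: 3
Possible positive real roots: 3, 1

For negative roots, examine f(-x) = 5x^4 - 6x^3 - 4x^2 - x - 5:
Signs of coefficients: +, -, -, -, -
Number of sign changes: 1
Possible negative real roots: 1

Positive roots: 3 or 1; Negative roots: 1


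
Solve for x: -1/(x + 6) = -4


Multiply both sides by (x + 6): -1 = -4(x + 6)
Distribute: -1 = -4x - 24
-4x = -1 + 24 = 23
x = -23/4

x = -23/4


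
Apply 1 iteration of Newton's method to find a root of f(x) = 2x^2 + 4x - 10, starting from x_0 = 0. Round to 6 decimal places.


Newton's method: x_(n+1) = x_n - f(x_n)/f'(x_n)
f(x) = 2x^2 + 4x - 10
f'(x) = 4x + 4

Iteration 1:
  f(0.000000) = -10.000000
  f'(0.000000) = 4.000000
  x_1 = 0.000000 - (-10.000000)/(4.000000) = 2.500000

x_1 = 2.500000


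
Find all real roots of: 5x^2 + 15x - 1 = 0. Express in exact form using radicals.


Using the quadratic formula: x = (-b ± sqrt(b^2 - 4ac)) / (2a)
Here a = 5, b = 15, c = -1
Discriminant = b^2 - 4ac = 15^2 - 4(5)(-1) = 225 + 20 = 245
Since discriminant = 245 > 0, there are two real roots.
x = (-15 ± 7*sqrt(5)) / 10
Numerically: x ≈ 0.0652 or x ≈ -3.0652

x = (-15 + 7*sqrt(5)) / 10 or x = (-15 - 7*sqrt(5)) / 10


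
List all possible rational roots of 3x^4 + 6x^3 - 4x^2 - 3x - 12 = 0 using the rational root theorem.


Rational root theorem: possible roots are ±p/q where:
  p divides the constant term (-12): p ∈ {1, 2, 3, 4, 6, 12}
  q divides the leading coefficient (3): q ∈ {1, 3}

All possible rational roots: -12, -6, -4, -3, -2, -4/3, -1, -2/3, -1/3, 1/3, 2/3, 1, 4/3, 2, 3, 4, 6, 12

-12, -6, -4, -3, -2, -4/3, -1, -2/3, -1/3, 1/3, 2/3, 1, 4/3, 2, 3, 4, 6, 12


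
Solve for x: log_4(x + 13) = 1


Convert to exponential form: x + 13 = 4^1 = 4
x = 4 - 13 = -9
Check: log_4(-9 + 13) = log_4(4) = log_4(4) = 1 ✓

x = -9


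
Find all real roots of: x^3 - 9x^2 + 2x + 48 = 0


Let p(x) = x^3 - 9x^2 + 2x + 48. By the rational root theorem (leading coefficient 1), any rational root is an integer divisor of 48: try ±1, ±2, ... in turn.
Test x = 1: value = 42 ≠ 0.
Test x = -1: value = 36 ≠ 0.
Test x = 2: value = 24 ≠ 0.
Test x = -2: value = 0 ✓, so (x + 2) is a factor.
Synthetic division by (x + 2): bring down 1; 1(-2) - 9 = -11; (-11)(-2) + 2 = 24; 24(-2) + 48 = 0 → quotient x^2 - 11x + 24, remainder 0.
Solve the quadratic x^2 - 11x + 24 = 0: discriminant = (-11)^2 - 4(1)(24) = 121 - 96 = 25.
sqrt(25) = 5, so x = (11 ± 5)/2: x = 8 or x = 3.

x = -2, x = 3, x = 8


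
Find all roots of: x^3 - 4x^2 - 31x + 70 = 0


Let p(x) = x^3 - 4x^2 - 31x + 70. By the rational root theorem (leading coefficient 1), any rational root is an integer divisor of 70: try ±1, ±2, ... in turn.
Test x = 1: value = 36 ≠ 0.
Test x = -1: value = 96 ≠ 0.
Test x = 2: value = 0 ✓, so (x - 2) is a factor.
Synthetic division by (x - 2): bring down 1; 1(2) - 4 = -2; (-2)(2) - 31 = -35; (-35)(2) + 70 = 0 → quotient x^2 - 2x - 35, remainder 0.
Solve the quadratic x^2 - 2x - 35 = 0: discriminant = (-2)^2 - 4(1)(-35) = 4 + 140 = 144.
sqrt(144) = 12, so x = (2 ± 12)/2: x = 7 or x = -5.
Collecting all roots found:

x = -5, x = 2, x = 7


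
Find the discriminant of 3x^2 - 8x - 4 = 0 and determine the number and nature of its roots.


For ax^2 + bx + c = 0, discriminant D = b^2 - 4ac
Here a = 3, b = -8, c = -4
D = (-8)^2 - 4(3)(-4) = 64 + 48 = 112

D = 112 > 0 but not a perfect square
The equation has 2 distinct real irrational roots.

Discriminant = 112, 2 distinct real irrational roots


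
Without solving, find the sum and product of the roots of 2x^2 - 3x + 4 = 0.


By Vieta's formulas for ax^2 + bx + c = 0:
  Sum of roots = -b/a
  Product of roots = c/a

Here a = 2, b = -3, c = 4
Sum = -(-3)/2 = 3/2
Product = 4/2 = 2

Sum = 3/2, Product = 2


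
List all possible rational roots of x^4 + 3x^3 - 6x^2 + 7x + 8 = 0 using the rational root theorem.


Rational root theorem: possible roots are ±p/q where:
  p divides the constant term (8): p ∈ {1, 2, 4, 8}
  q divides the leading coefficient (1): q ∈ {1}

All possible rational roots: -8, -4, -2, -1, 1, 2, 4, 8

-8, -4, -2, -1, 1, 2, 4, 8


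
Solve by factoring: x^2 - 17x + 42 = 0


We need two numbers that multiply to 42 and add to -17.
Those numbers are -3 and -14 (since (-3) * (-14) = 42 and (-3) + (-14) = -17).
So x^2 - 17x + 42 = (x - 3)(x - 14) = 0
Setting each factor to zero: x = 3 or x = 14

x = 3, x = 14


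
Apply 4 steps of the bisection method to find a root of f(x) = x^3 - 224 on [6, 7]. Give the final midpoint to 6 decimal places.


f(x) = x^3 - 224
f(6) = -8 < 0
f(7) = 119 > 0

Step 1: midpoint = (6.000000 + 7.000000)/2 = 6.500000
  f(6.500000) = 50.625000
  f(mid) > 0, so root is in [6.000000, 6.500000]

Step 2: midpoint = (6.000000 + 6.500000)/2 = 6.250000
  f(6.250000) = 20.140625
  f(mid) > 0, so root is in [6.000000, 6.250000]

Step 3: midpoint = (6.000000 + 6.250000)/2 = 6.125000
  f(6.125000) = 5.783203
  f(mid) > 0, so root is in [6.000000, 6.125000]

Step 4: midpoint = (6.000000 + 6.125000)/2 = 6.062500
  f(6.062500) = -1.179443
  f(mid) < 0, so root is in [6.062500, 6.125000]

midpoint = 6.062500


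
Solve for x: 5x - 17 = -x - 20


Starting with: 5x - 17 = -x - 20
Move all x terms to left: (5 + 1)x = -20 + 17
Simplify: 6x = -3
Divide both sides by 6: x = -1/2

x = -1/2


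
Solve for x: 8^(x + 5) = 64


Express both sides with the same base.
64 = 8^2
Since the bases match, equate exponents: x + 5 = 2
So x = 2 - (5) = -3

x = -3


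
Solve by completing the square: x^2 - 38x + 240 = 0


Start: x^2 - 38x + 240 = 0
Move constant: x^2 - 38x = -240
Half of -38 is -19, squared is 361
Add 361 to both sides: x^2 - 38x + 361 = 121
(x - 19)^2 = 121
x - 19 = ±11
x = 19 + 11 = 30 or x = 19 - 11 = 8

x = 8, x = 30


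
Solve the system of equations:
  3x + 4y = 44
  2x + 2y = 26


Using Cramer's rule:
Determinant D = (3)(2) - (2)(4) = 6 - 8 = -2
Dx = (44)(2) - (26)(4) = 88 - 104 = -16
Dy = (3)(26) - (2)(44) = 78 - 88 = -10
x = Dx/D = -16/-2 = 8
y = Dy/D = -10/-2 = 5

x = 8, y = 5


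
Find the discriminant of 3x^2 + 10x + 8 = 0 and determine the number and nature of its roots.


For ax^2 + bx + c = 0, discriminant D = b^2 - 4ac
Here a = 3, b = 10, c = 8
D = (10)^2 - 4(3)(8) = 100 - 96 = 4

D = 4 > 0 and is a perfect square (sqrt = 2)
The equation has 2 distinct real rational roots.

Discriminant = 4, 2 distinct real rational roots


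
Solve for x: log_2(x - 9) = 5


Convert to exponential form: x - 9 = 2^5 = 32
x = 32 + 9 = 41
Check: log_2(41 - 9) = log_2(32) = log_2(32) = 5 ✓

x = 41


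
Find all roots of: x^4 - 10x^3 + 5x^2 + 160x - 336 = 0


Let p(x) = x^4 - 10x^3 + 5x^2 + 160x - 336. By the rational root theorem (leading coefficient 1), any rational root is an integer divisor of 336: try ±1, ±2, ... in turn.
Test x = 1: value = -180 ≠ 0.
Test x = -1: value = -480 ≠ 0.
Test x = 2: value = -60 ≠ 0.
Test x = -2: value = -540 ≠ 0.
Test x = 3: value = 0 ✓, so (x - 3) is a factor.
Synthetic division by (x - 3): bring down 1; 1(3) - 10 = -7; (-7)(3) + 5 = -16; (-16)(3) + 160 = 112; 112(3) - 336 = 0 → quotient x^3 - 7x^2 - 16x + 112, remainder 0.
Continue with the quotient x^3 - 7x^2 - 16x + 112 (candidates must divide 112).
Test x = 4: value = 0 ✓, so (x - 4) is a factor.
Synthetic division by (x - 4): bring down 1; 1(4) - 7 = -3; (-3)(4) - 16 = -28; (-28)(4) + 112 = 0 → quotient x^2 - 3x - 28, remainder 0.
Solve the quadratic x^2 - 3x - 28 = 0: discriminant = (-3)^2 - 4(1)(-28) = 9 + 112 = 121.
sqrt(121) = 11, so x = (3 ± 11)/2: x = 7 or x = -4.
Collecting all roots found:

x = -4, x = 3, x = 4, x = 7


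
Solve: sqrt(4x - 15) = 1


Square both sides: 4x - 15 = 1^2 = 1
4x = 1 + 15 = 16
x = 4
Check: sqrt(4*4 - 15) = sqrt(1) = 1 ✓

x = 4


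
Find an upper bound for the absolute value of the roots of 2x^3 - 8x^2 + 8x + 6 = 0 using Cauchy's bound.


Cauchy's bound: all roots r satisfy |r| <= 1 + max(|a_i/a_n|) for i = 0,...,n-1
where a_n is the leading coefficient.

Coefficients: [2, -8, 8, 6]
Leading coefficient a_n = 2
Ratios |a_i/a_n|: 4, 4, 3
Maximum ratio: 4
Cauchy's bound: |r| <= 1 + 4 = 5

Upper bound = 5


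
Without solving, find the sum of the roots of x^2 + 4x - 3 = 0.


By Vieta's formulas for ax^2 + bx + c = 0:
  Sum of roots = -b/a
  Product of roots = c/a

Here a = 1, b = 4, c = -3
Sum = -(4)/1 = -4
Product = -3/1 = -3

Sum = -4


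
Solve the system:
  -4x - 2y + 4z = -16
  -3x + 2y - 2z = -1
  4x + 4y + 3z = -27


Using Cramer's rule. Expand each determinant along the first row.
D  = (-4)*[2*3 - (-2)*4] - (-2)*[(-3)*3 - (-2)*4] + 4*[(-3)*4 - 2*4]
  = (-4)*(14) - (-2)*(-1) + 4*(-20) = -138
Dx = (-16)*[2*3 - (-2)*4] - (-2)*[(-1)*3 - (-2)*(-27)] + 4*[(-1)*4 - 2*(-27)]
  = (-16)*(14) - (-2)*(-57) + 4*(50) = -138
Dy = (-4)*[(-1)*3 - (-2)*(-27)] - (-16)*[(-3)*3 - (-2)*4] + 4*[(-3)*(-27) - (-1)*4]
  = (-4)*(-57) - (-16)*(-1) + 4*(85) = 552
Dz = (-4)*[2*(-27) - (-1)*4] - (-2)*[(-3)*(-27) - (-1)*4] + (-16)*[(-3)*4 - 2*4]
  = (-4)*(-50) - (-2)*(85) + (-16)*(-20) = 690
x = Dx/D = -138/-138 = 1, y = Dy/D = 552/-138 = -4, z = Dz/D = 690/-138 = -5
Check eq1: (-4)(1) + (-2)(-4) + (4)(-5) = -16 = -16 ✓
Check eq2: (-3)(1) + (2)(-4) + (-2)(-5) = -1 = -1 ✓
Check eq3: (4)(1) + (4)(-4) + (3)(-5) = -27 = -27 ✓

x = 1, y = -4, z = -5


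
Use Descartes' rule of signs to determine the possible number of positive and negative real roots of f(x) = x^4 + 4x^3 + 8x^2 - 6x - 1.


Descartes' rule of signs:

For positive roots, count sign changes in f(x) = x^4 + 4x^3 + 8x^2 - 6x - 1:
Signs of coefficients: +, +, +, -, -
Number of sign changes: 1
Possible positive real roots: 1

For negative roots, examine f(-x) = x^4 - 4x^3 + 8x^2 + 6x - 1:
Signs of coefficients: +, -, +, +, -
Number of sign changes: 3
Possible negative real roots: 3, 1

Positive roots: 1; Negative roots: 3 or 1


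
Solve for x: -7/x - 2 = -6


Subtract -2 from both sides: -7/x = -4
Multiply both sides by x: -7 = -4 * x
Divide by -4: x = 7/4

x = 7/4


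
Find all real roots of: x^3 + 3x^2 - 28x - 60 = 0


Let p(x) = x^3 + 3x^2 - 28x - 60. By the rational root theorem (leading coefficient 1), any rational root is an integer divisor of 60: try ±1, ±2, ... in turn.
Test x = 1: value = -84 ≠ 0.
Test x = -1: value = -30 ≠ 0.
Test x = 2: value = -96 ≠ 0.
Test x = -2: value = 0 ✓, so (x + 2) is a factor.
Synthetic division by (x + 2): bring down 1; 1(-2) + 3 = 1; 1(-2) - 28 = -30; (-30)(-2) - 60 = 0 → quotient x^2 + x - 30, remainder 0.
Solve the quadratic x^2 + x - 30 = 0: discriminant = 1^2 - 4(1)(-30) = 1 + 120 = 121.
sqrt(121) = 11, so x = (-1 ± 11)/2: x = 5 or x = -6.

x = -6, x = -2, x = 5


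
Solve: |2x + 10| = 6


An absolute value equation |expr| = 6 gives two cases:
Case 1: 2x + 10 = 6
  2x = -4, so x = -2
Case 2: 2x + 10 = -6
  2x = -16, so x = -8

x = -8, x = -2


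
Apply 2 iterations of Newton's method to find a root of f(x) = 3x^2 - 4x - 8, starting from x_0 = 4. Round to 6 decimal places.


Newton's method: x_(n+1) = x_n - f(x_n)/f'(x_n)
f(x) = 3x^2 - 4x - 8
f'(x) = 6x - 4

Iteration 1:
  f(4.000000) = 24.000000
  f'(4.000000) = 20.000000
  x_1 = 4.000000 - (24.000000)/(20.000000) = 2.800000

Iteration 2:
  f(2.800000) = 4.320000
  f'(2.800000) = 12.800000
  x_2 = 2.800000 - (4.320000)/(12.800000) = 2.462500

x_2 = 2.462500


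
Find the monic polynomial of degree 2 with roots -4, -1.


A monic polynomial with roots -4, -1 is:
p(x) = (x + 4)(x + 1)
After multiplying by (x + 4): x + 4
After multiplying by (x + 1): x^2 + 5x + 4

x^2 + 5x + 4


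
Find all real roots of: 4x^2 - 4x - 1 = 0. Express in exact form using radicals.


Using the quadratic formula: x = (-b ± sqrt(b^2 - 4ac)) / (2a)
Here a = 4, b = -4, c = -1
Discriminant = b^2 - 4ac = (-4)^2 - 4(4)(-1) = 16 + 16 = 32
Since discriminant = 32 > 0, there are two real roots.
x = (4 ± 4*sqrt(2)) / 8
Simplifying: x = (1 ± sqrt(2)) / 2
Numerically: x ≈ 1.2071 or x ≈ -0.2071

x = (1 + sqrt(2)) / 2 or x = (1 - sqrt(2)) / 2


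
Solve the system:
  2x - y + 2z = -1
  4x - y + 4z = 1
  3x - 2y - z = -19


Using Cramer's rule. Expand each determinant along the first row.
D  = 2*[(-1)*(-1) - 4*(-2)] - (-1)*[4*(-1) - 4*3] + 2*[4*(-2) - (-1)*3]
  = 2*(9) - (-1)*(-16) + 2*(-5) = -8
Dx = (-1)*[(-1)*(-1) - 4*(-2)] - (-1)*[1*(-1) - 4*(-19)] + 2*[1*(-2) - (-1)*(-19)]
  = (-1)*(9) - (-1)*(75) + 2*(-21) = 24
Dy = 2*[1*(-1) - 4*(-19)] - (-1)*[4*(-1) - 4*3] + 2*[4*(-19) - 1*3]
  = 2*(75) - (-1)*(-16) + 2*(-79) = -24
Dz = 2*[(-1)*(-19) - 1*(-2)] - (-1)*[4*(-19) - 1*3] + (-1)*[4*(-2) - (-1)*3]
  = 2*(21) - (-1)*(-79) + (-1)*(-5) = -32
x = Dx/D = 24/-8 = -3, y = Dy/D = -24/-8 = 3, z = Dz/D = -32/-8 = 4
Check eq1: (2)(-3) + (-1)(3) + (2)(4) = -1 = -1 ✓
Check eq2: (4)(-3) + (-1)(3) + (4)(4) = 1 = 1 ✓
Check eq3: (3)(-3) + (-2)(3) + (-1)(4) = -19 = -19 ✓

x = -3, y = 3, z = 4


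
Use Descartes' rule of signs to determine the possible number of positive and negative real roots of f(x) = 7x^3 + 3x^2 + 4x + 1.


Descartes' rule of signs:

For positive roots, count sign changes in f(x) = 7x^3 + 3x^2 + 4x + 1:
Signs of coefficients: +, +, +, +
Number of sign changes: 0
Possible positive real roots: 0

For negative roots, examine f(-x) = -7x^3 + 3x^2 - 4x + 1:
Signs of coefficients: -, +, -, +
Number of sign changes: 3
Possible negative real roots: 3, 1

Positive roots: 0; Negative roots: 3 or 1


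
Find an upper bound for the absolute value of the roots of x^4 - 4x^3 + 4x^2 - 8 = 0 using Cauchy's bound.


Cauchy's bound: all roots r satisfy |r| <= 1 + max(|a_i/a_n|) for i = 0,...,n-1
where a_n is the leading coefficient.

Coefficients: [1, -4, 4, 0, -8]
Leading coefficient a_n = 1
Ratios |a_i/a_n|: 4, 4, 0, 8
Maximum ratio: 8
Cauchy's bound: |r| <= 1 + 8 = 9

Upper bound = 9


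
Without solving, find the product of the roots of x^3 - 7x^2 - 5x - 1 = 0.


By Vieta's formulas for x^3 + bx^2 + cx + d = 0:
  r1 + r2 + r3 = -b/a = 7
  r1*r2 + r1*r3 + r2*r3 = c/a = -5
  r1*r2*r3 = -d/a = 1


Product = 1


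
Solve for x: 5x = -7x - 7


Starting with: 5x = -7x - 7
Move all x terms to left: (5 + 7)x = -7 - 0
Simplify: 12x = -7
Divide both sides by 12: x = -7/12

x = -7/12


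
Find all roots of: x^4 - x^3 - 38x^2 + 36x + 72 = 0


Let p(x) = x^4 - x^3 - 38x^2 + 36x + 72. By the rational root theorem (leading coefficient 1), any rational root is an integer divisor of 72: try ±1, ±2, ... in turn.
Test x = 1: value = 70 ≠ 0.
Test x = -1: value = 0 ✓, so (x + 1) is a factor.
Synthetic division by (x + 1): bring down 1; 1(-1) - 1 = -2; (-2)(-1) - 38 = -36; (-36)(-1) + 36 = 72; 72(-1) + 72 = 0 → quotient x^3 - 2x^2 - 36x + 72, remainder 0.
Continue with the quotient x^3 - 2x^2 - 36x + 72 (candidates must divide 72; re-test x = -1 first in case it repeats).
Test x = -1: value = 105 ≠ 0.
Test x = 2: value = 0 ✓, so (x - 2) is a factor.
Synthetic division by (x - 2): bring down 1; 1(2) - 2 = 0; 0(2) - 36 = -36; (-36)(2) + 72 = 0 → quotient x^2 - 36, remainder 0.
Solve the quadratic x^2 - 36 = 0: discriminant = 0^2 - 4(1)(-36) = 0 + 144 = 144.
sqrt(144) = 12, so x = (0 ± 12)/2: x = 6 or x = -6.
Collecting all roots found:

x = -6, x = -1, x = 2, x = 6


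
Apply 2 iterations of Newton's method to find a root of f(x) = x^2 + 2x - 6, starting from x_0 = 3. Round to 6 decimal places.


Newton's method: x_(n+1) = x_n - f(x_n)/f'(x_n)
f(x) = x^2 + 2x - 6
f'(x) = 2x + 2

Iteration 1:
  f(3.000000) = 9.000000
  f'(3.000000) = 8.000000
  x_1 = 3.000000 - (9.000000)/(8.000000) = 1.875000

Iteration 2:
  f(1.875000) = 1.265625
  f'(1.875000) = 5.750000
  x_2 = 1.875000 - (1.265625)/(5.750000) = 1.654891

x_2 = 1.654891


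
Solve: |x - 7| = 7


An absolute value equation |expr| = 7 gives two cases:
Case 1: x - 7 = 7
  x = 14, so x = 14
Case 2: x - 7 = -7
  x = 0, so x = 0

x = 0, x = 14


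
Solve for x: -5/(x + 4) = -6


Multiply both sides by (x + 4): -5 = -6(x + 4)
Distribute: -5 = -6x - 24
-6x = -5 + 24 = 19
x = -19/6

x = -19/6


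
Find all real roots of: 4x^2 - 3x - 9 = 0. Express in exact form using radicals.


Using the quadratic formula: x = (-b ± sqrt(b^2 - 4ac)) / (2a)
Here a = 4, b = -3, c = -9
Discriminant = b^2 - 4ac = (-3)^2 - 4(4)(-9) = 9 + 144 = 153
Since discriminant = 153 > 0, there are two real roots.
x = (3 ± 3*sqrt(17)) / 8
Numerically: x ≈ 1.9212 or x ≈ -1.1712

x = (3 + 3*sqrt(17)) / 8 or x = (3 - 3*sqrt(17)) / 8


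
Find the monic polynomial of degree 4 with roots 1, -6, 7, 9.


A monic polynomial with roots 1, -6, 7, 9 is:
p(x) = (x - 1)(x + 6)(x - 7)(x - 9)
After multiplying by (x - 1): x - 1
After multiplying by (x + 6): x^2 + 5x - 6
After multiplying by (x - 7): x^3 - 2x^2 - 41x + 42
After multiplying by (x - 9): x^4 - 11x^3 - 23x^2 + 411x - 378

x^4 - 11x^3 - 23x^2 + 411x - 378


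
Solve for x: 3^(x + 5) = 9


Express both sides with the same base.
9 = 3^2
Since the bases match, equate exponents: x + 5 = 2
So x = 2 - (5) = -3

x = -3


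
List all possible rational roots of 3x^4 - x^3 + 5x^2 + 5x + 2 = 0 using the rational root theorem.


Rational root theorem: possible roots are ±p/q where:
  p divides the constant term (2): p ∈ {1, 2}
  q divides the leading coefficient (3): q ∈ {1, 3}

All possible rational roots: -2, -1, -2/3, -1/3, 1/3, 2/3, 1, 2

-2, -1, -2/3, -1/3, 1/3, 2/3, 1, 2


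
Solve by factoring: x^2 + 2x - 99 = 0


We need two numbers that multiply to -99 and add to 2.
Those numbers are 11 and -9 (since 11 * (-9) = -99 and 11 + (-9) = 2).
So x^2 + 2x - 99 = (x + 11)(x - 9) = 0
Setting each factor to zero: x = -11 or x = 9

x = -11, x = 9


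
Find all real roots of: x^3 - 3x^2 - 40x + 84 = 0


Let p(x) = x^3 - 3x^2 - 40x + 84. By the rational root theorem (leading coefficient 1), any rational root is an integer divisor of 84: try ±1, ±2, ... in turn.
Test x = 1: value = 42 ≠ 0.
Test x = -1: value = 120 ≠ 0.
Test x = 2: value = 0 ✓, so (x - 2) is a factor.
Synthetic division by (x - 2): bring down 1; 1(2) - 3 = -1; (-1)(2) - 40 = -42; (-42)(2) + 84 = 0 → quotient x^2 - x - 42, remainder 0.
Solve the quadratic x^2 - x - 42 = 0: discriminant = (-1)^2 - 4(1)(-42) = 1 + 168 = 169.
sqrt(169) = 13, so x = (1 ± 13)/2: x = 7 or x = -6.

x = -6, x = 2, x = 7


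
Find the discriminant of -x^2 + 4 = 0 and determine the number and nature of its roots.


For ax^2 + bx + c = 0, discriminant D = b^2 - 4ac
Here a = -1, b = 0, c = 4
D = (0)^2 - 4(-1)(4) = 0 + 16 = 16

D = 16 > 0 and is a perfect square (sqrt = 4)
The equation has 2 distinct real rational roots.

Discriminant = 16, 2 distinct real rational roots


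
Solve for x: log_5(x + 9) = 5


Convert to exponential form: x + 9 = 5^5 = 3125
x = 3125 - 9 = 3116
Check: log_5(3116 + 9) = log_5(3125) = log_5(3125) = 5 ✓

x = 3116


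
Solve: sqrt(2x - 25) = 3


Square both sides: 2x - 25 = 3^2 = 9
2x = 9 + 25 = 34
x = 17
Check: sqrt(2*17 - 25) = sqrt(9) = 3 ✓

x = 17


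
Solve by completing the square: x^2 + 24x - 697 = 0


Start: x^2 + 24x - 697 = 0
Move constant: x^2 + 24x = 697
Half of 24 is 12, squared is 144
Add 144 to both sides: x^2 + 24x + 144 = 841
(x + 12)^2 = 841
x + 12 = ±29
x = -12 + 29 = 17 or x = -12 - 29 = -41

x = -41, x = 17


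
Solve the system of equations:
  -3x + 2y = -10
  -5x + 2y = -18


Using Cramer's rule:
Determinant D = (-3)(2) - (-5)(2) = -6 + 10 = 4
Dx = (-10)(2) - (-18)(2) = -20 + 36 = 16
Dy = (-3)(-18) - (-5)(-10) = 54 - 50 = 4
x = Dx/D = 16/4 = 4
y = Dy/D = 4/4 = 1

x = 4, y = 1


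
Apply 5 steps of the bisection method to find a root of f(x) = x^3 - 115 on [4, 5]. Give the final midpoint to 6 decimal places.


f(x) = x^3 - 115
f(4) = -51 < 0
f(5) = 10 > 0

Step 1: midpoint = (4.000000 + 5.000000)/2 = 4.500000
  f(4.500000) = -23.875000
  f(mid) < 0, so root is in [4.500000, 5.000000]

Step 2: midpoint = (4.500000 + 5.000000)/2 = 4.750000
  f(4.750000) = -7.828125
  f(mid) < 0, so root is in [4.750000, 5.000000]

Step 3: midpoint = (4.750000 + 5.000000)/2 = 4.875000
  f(4.875000) = 0.857422
  f(mid) > 0, so root is in [4.750000, 4.875000]

Step 4: midpoint = (4.750000 + 4.875000)/2 = 4.812500
  f(4.812500) = -3.541748
  f(mid) < 0, so root is in [4.812500, 4.875000]

Step 5: midpoint = (4.812500 + 4.875000)/2 = 4.843750
  f(4.843750) = -1.356354
  f(mid) < 0, so root is in [4.843750, 4.875000]

midpoint = 4.843750


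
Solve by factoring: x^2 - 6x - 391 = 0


We need two numbers that multiply to -391 and add to -6.
Those numbers are 17 and -23 (since 17 * (-23) = -391 and 17 + (-23) = -6).
So x^2 - 6x - 391 = (x + 17)(x - 23) = 0
Setting each factor to zero: x = -17 or x = 23

x = -17, x = 23


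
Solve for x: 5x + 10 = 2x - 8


Starting with: 5x + 10 = 2x - 8
Move all x terms to left: (5 - 2)x = -8 - 10
Simplify: 3x = -18
Divide both sides by 3: x = -6

x = -6


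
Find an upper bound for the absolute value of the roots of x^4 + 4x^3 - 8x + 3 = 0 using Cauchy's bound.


Cauchy's bound: all roots r satisfy |r| <= 1 + max(|a_i/a_n|) for i = 0,...,n-1
where a_n is the leading coefficient.

Coefficients: [1, 4, 0, -8, 3]
Leading coefficient a_n = 1
Ratios |a_i/a_n|: 4, 0, 8, 3
Maximum ratio: 8
Cauchy's bound: |r| <= 1 + 8 = 9

Upper bound = 9


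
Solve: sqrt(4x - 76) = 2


Square both sides: 4x - 76 = 2^2 = 4
4x = 4 + 76 = 80
x = 20
Check: sqrt(4*20 - 76) = sqrt(4) = 2 ✓

x = 20


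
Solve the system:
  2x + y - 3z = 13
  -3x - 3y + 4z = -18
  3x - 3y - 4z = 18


Using Cramer's rule. Expand each determinant along the first row.
D  = 2*[(-3)*(-4) - 4*(-3)] - 1*[(-3)*(-4) - 4*3] + (-3)*[(-3)*(-3) - (-3)*3]
  = 2*(24) - 1*(0) + (-3)*(18) = -6
Dx = 13*[(-3)*(-4) - 4*(-3)] - 1*[(-18)*(-4) - 4*18] + (-3)*[(-18)*(-3) - (-3)*18]
  = 13*(24) - 1*(0) + (-3)*(108) = -12
Dy = 2*[(-18)*(-4) - 4*18] - 13*[(-3)*(-4) - 4*3] + (-3)*[(-3)*18 - (-18)*3]
  = 2*(0) - 13*(0) + (-3)*(0) = 0
Dz = 2*[(-3)*18 - (-18)*(-3)] - 1*[(-3)*18 - (-18)*3] + 13*[(-3)*(-3) - (-3)*3]
  = 2*(-108) - 1*(0) + 13*(18) = 18
x = Dx/D = -12/-6 = 2, y = Dy/D = 0/-6 = 0, z = Dz/D = 18/-6 = -3
Check eq1: (2)(2) + (1)(0) + (-3)(-3) = 13 = 13 ✓
Check eq2: (-3)(2) + (-3)(0) + (4)(-3) = -18 = -18 ✓
Check eq3: (3)(2) + (-3)(0) + (-4)(-3) = 18 = 18 ✓

x = 2, y = 0, z = -3


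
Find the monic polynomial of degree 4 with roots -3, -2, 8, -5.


A monic polynomial with roots -3, -2, 8, -5 is:
p(x) = (x + 3)(x + 2)(x - 8)(x + 5)
After multiplying by (x + 3): x + 3
After multiplying by (x + 2): x^2 + 5x + 6
After multiplying by (x - 8): x^3 - 3x^2 - 34x - 48
After multiplying by (x + 5): x^4 + 2x^3 - 49x^2 - 218x - 240

x^4 + 2x^3 - 49x^2 - 218x - 240
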